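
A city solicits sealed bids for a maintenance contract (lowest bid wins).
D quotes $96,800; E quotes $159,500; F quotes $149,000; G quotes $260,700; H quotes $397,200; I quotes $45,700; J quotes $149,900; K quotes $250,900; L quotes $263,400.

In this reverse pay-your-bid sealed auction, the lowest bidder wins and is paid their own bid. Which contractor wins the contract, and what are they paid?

I is paid $45,700

Bids in order: 45,700 (I) < 96,800 (D) < 149,000 (F) < 149,900 (J) < 159,500 (E) < 250,900 (K) < …
I has the lowest bid and is paid exactly that: $45,700.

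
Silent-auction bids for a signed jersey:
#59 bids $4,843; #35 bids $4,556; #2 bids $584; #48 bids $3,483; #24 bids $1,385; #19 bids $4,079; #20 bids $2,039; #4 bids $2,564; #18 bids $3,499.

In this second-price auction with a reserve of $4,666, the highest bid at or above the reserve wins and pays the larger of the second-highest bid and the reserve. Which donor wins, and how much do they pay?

#59 pays $4,666

Bids ranked: 4,843 (#59) > 4,556 (#35) > 4,079 (#19) > 3,499 (#18) > 3,483 (#48) > 2,564 (#4) > …
#59 has the top bid at or above the reserve ($4,843).
Second-highest bid $4,556 is below the reserve $4,666, so the reserve binds → payment $4,666.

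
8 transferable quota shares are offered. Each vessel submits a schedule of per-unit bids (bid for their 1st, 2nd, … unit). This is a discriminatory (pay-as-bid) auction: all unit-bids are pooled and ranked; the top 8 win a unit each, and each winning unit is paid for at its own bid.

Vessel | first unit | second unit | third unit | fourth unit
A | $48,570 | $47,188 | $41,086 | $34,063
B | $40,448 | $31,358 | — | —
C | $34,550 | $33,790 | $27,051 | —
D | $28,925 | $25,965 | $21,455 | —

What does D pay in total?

All unit-bids, highest first — top 8: 48,570 (A-1), 47,188 (A-2), 41,086 (A-3), 40,448 (B-1), 34,550 (C-1), 34,063 (A-4), 33,790 (C-2), 31,358 (B-2)
Next rejected bid: $28,925 (not a price — pay-as-bid).
D wins no units.

D pays $0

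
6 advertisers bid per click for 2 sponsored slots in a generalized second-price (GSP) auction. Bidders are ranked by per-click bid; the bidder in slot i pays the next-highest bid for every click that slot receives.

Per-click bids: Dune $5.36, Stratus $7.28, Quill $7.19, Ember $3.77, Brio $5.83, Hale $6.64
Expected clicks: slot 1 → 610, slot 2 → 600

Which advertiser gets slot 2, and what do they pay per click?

Per-click bids in order: $7.28 (Stratus) > $7.19 (Quill) > $6.64 (Hale) > …
Slot 2 goes to the second-ranked bidder, Quill, who pays the next bid down: $6.64/click.

Quill; $6.64 per click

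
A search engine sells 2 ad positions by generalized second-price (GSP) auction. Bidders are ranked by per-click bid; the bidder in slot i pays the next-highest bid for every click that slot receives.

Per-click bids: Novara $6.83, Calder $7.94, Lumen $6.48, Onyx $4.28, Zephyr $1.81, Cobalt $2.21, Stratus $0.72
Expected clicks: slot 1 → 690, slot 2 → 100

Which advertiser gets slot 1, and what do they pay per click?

Calder; $6.83 per click

Sorting advertisers: $7.94 (Calder) > $6.83 (Novara) > $6.48 (Lumen) > …
Slot 1 goes to the first-ranked bidder, Calder, who pays the next bid down: $6.83/click.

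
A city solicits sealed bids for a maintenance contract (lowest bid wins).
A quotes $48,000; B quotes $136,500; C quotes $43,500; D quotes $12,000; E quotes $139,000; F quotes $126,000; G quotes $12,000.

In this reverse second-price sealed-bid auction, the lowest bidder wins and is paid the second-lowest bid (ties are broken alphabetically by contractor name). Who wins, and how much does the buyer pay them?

D is paid $12,000

Rule: the lowest bidder wins and is paid the second-lowest bid.
Bids ranked: 12,000 (D) < 12,000 (G) < 43,500 (C) < 48,000 (A) < 126,000 (F) < 136,500 (B) < …
Tie at $12,000 → D wins by tie-break.
D wins with the lowest bid; price is set by the runner-up at $12,000.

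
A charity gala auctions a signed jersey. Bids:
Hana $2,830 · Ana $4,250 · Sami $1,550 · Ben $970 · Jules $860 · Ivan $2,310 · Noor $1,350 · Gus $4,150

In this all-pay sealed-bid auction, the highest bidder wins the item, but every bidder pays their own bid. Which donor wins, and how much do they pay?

Ana pays $4,250

Rule: the highest bidder wins the item, but every bidder pays their own bid.
Bids ranked: 4,250 (Ana) > 4,150 (Gus) > 2,830 (Hana) > 2,310 (Ivan) > 1,550 (Sami) > 1,350 (Noor) > …
Ana is highest and takes the item; every bidder forfeits their bid.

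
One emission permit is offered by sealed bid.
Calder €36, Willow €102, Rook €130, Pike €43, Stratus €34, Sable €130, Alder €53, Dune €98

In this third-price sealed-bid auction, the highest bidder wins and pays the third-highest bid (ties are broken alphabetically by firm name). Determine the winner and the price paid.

Rook pays €102

Sorting bids: 130 (Rook) > 130 (Sable) > 102 (Willow) > 98 (Dune) > 53 (Alder) > 43 (Pike) > …
Rook and Sable tie at €130; tie-break gives it to Rook.
Rook is highest; pays the third-highest bid, €102.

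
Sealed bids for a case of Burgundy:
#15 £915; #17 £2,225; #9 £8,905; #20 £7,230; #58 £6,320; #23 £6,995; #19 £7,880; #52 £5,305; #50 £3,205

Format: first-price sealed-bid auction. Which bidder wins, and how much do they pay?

First-price sealed-bid auction: the highest bidder wins and pays their own bid.
Bids in order: 8,905 (#9) > 7,880 (#19) > 7,230 (#20) > 6,995 (#23) > 6,320 (#58) > 5,305 (#52) > …
#9 has the highest bid and pays exactly that: £8,905.

#9 pays £8,905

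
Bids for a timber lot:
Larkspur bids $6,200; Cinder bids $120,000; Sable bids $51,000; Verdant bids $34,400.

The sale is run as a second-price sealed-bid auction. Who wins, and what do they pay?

Bids ranked: 120,000 (Cinder) > 51,000 (Sable) > 34,400 (Verdant) > 6,200 (Larkspur)
Cinder is highest; pays the second-highest bid, $51,000.

Cinder pays $51,000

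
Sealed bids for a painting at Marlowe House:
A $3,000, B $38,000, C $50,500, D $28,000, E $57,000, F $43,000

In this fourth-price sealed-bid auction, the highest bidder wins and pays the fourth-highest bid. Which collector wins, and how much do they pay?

Sorting bids: 57,000 (E) > 50,500 (C) > 43,000 (F) > 38,000 (B) > 28,000 (D) > 3,000 (A)
E wins; payment is bid #4 in the ranking = $38,000.

E pays $38,000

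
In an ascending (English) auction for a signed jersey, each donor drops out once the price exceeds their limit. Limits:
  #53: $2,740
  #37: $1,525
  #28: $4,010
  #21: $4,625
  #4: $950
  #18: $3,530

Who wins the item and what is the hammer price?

Rule: the price rises until one bidder remains; the winner pays the price at which the last rival dropped out.
Sorting limits: 4,625 (#21) > 4,010 (#28) > 3,530 (#18) > 2,740 (#53) > 1,525 (#37) > 950 (#4)
#28 is the last rival to drop out, at $4,010; #21 remains and wins at that price.

#21 wins at $4,010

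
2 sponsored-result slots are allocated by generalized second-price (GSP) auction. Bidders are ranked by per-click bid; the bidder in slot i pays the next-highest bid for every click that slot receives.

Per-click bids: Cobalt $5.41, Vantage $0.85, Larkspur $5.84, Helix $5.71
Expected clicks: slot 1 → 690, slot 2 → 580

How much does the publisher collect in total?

Total revenue: $7077.70

Per-click bids in order: $5.84 (Larkspur) > $5.71 (Helix) > $5.41 (Cobalt) > …
Slot 1: Larkspur pays $5.71 × 690 = $3939.90
Slot 2: Helix pays $5.41 × 580 = $3137.80
Total = $7077.70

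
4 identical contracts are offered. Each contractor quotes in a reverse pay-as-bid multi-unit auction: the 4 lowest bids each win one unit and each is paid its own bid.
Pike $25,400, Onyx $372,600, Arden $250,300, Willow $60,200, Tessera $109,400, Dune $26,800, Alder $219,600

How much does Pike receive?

Ordering the bids: 25,400 (Pike), 26,800 (Dune), 60,200 (Willow), 109,400 (Tessera), 219,600 (Alder), 250,300 (Arden), …
Winners (4 units): Pike, Dune, Willow, Tessera.
Pike wins → own bid $25,400.

Pike is paid $25,400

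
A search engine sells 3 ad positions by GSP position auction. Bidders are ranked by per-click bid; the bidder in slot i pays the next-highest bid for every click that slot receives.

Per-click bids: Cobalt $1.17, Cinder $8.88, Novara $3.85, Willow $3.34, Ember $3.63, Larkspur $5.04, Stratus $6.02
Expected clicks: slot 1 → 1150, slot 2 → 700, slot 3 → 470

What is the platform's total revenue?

Total revenue: $12260.50

Ranked by bid: $8.88 (Cinder) > $6.02 (Stratus) > $5.04 (Larkspur) > $3.85 (Novara) > …
Slot 1: Cinder pays $6.02 × 1150 = $6923.00
Slot 2: Stratus pays $5.04 × 700 = $3528.00
Slot 3: Larkspur pays $3.85 × 470 = $1809.50
Total = $12260.50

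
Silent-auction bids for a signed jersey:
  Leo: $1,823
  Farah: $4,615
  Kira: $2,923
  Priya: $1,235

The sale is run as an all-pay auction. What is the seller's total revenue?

Total revenue: $10,596

All-pay auction: the highest bidder wins the item, but every bidder pays their own bid.
Bids in order: 4,615 (Farah) > 2,923 (Kira) > 1,823 (Leo) > 1,235 (Priya)
Farah wins with the top bid; all bids are sunk regardless.
Every bidder forfeits their bid regardless of winning.
Revenue = 1,823 + 4,615 + 2,923 + 1,235 = $10,596.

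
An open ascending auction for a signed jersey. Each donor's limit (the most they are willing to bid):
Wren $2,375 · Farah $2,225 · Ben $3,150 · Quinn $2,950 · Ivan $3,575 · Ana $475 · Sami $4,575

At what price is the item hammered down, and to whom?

Sorting limits: 4,575 (Sami) > 3,575 (Ivan) > 3,150 (Ben) > 2,950 (Quinn) > 2,375 (Wren) > 2,225 (Farah) > …
Ivan is the last rival to drop out, at $3,575; Sami remains and wins at that price.

Sami wins at $3,575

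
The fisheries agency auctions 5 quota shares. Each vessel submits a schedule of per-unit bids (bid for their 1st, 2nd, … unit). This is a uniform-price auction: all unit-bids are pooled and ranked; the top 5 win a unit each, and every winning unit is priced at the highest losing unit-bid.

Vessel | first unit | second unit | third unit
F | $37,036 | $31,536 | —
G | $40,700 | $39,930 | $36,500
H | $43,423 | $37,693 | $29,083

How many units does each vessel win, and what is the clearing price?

Pooled unit-bids ranked (top 5): 43,423 (H-1), 40,700 (G-1), 39,930 (G-2), 37,693 (H-2), 37,036 (F-1)
First bid not allocated: $36,500.
Allocation: F 1, G 2, H 2.

F 1, G 2, H 2; clearing price $36,500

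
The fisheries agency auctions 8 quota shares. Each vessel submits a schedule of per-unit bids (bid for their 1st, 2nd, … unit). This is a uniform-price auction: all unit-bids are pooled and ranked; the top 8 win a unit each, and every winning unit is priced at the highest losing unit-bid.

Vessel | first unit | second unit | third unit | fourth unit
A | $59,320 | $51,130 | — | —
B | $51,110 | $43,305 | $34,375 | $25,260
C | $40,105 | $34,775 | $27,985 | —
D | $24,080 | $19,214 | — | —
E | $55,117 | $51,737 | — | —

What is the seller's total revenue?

Total revenue: $275,000

All unit-bids, highest first — top 8: 59,320 (A-1), 55,117 (E-1), 51,737 (E-2), 51,130 (A-2), 51,110 (B-1), 43,305 (B-2), 40,105 (C-1), 34,775 (C-2)
The (k+1)-th unit-bid is $34,375.
Allocation: A 2, B 2, C 2, E 2. Every unit priced at $34,375.
Revenue = 8 × 34,375 = $275,000.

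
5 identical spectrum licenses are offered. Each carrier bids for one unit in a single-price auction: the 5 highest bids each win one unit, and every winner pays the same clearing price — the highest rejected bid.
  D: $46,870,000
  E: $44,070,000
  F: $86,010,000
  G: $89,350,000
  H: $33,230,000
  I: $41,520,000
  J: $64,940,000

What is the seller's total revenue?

Total revenue: $207,600,000

Bids ranked high→low: 89,350,000 (G), 86,010,000 (F), 64,940,000 (J), 46,870,000 (D), 44,070,000 (E), 41,520,000 (I), 33,230,000 (H)
Top 5: G, F, J, D, E.
First losing bid is I's $41,520,000, which sets the uniform price.
Total revenue = 5 × $41,520,000 = $207,600,000.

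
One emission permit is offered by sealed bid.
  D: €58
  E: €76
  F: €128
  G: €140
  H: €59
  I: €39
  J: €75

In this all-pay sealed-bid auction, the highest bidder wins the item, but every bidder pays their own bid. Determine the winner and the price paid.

Bids in order: 140 (G) > 128 (F) > 76 (E) > 75 (J) > 59 (H) > 58 (D) > …
G wins with the top bid; all bids are sunk regardless.

G pays €140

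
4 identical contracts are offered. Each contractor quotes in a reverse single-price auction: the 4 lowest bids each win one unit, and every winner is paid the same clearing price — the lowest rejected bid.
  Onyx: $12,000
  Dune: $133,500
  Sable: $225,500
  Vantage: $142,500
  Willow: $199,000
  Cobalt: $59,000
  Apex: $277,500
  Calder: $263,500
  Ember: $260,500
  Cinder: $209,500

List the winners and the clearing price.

Onyx, Cobalt, Dune, Vantage; each is paid $199,000

Bids ranked low→high: 12,000 (Onyx), 59,000 (Cobalt), 133,500 (Dune), 142,500 (Vantage), 199,000 (Willow), 209,500 (Cinder), …
Lowest 4: Onyx, Cobalt, Dune, Vantage.
Clearing price = lowest rejected bid = $199,000.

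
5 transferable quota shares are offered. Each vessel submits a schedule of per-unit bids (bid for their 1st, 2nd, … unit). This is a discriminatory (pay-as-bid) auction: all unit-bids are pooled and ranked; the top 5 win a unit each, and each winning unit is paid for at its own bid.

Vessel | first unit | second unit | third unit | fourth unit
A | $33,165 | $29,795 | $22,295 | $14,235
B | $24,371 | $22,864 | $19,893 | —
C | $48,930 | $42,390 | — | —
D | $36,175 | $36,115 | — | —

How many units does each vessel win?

A 1, C 2, D 2

Merging the schedules and taking the best 5: 48,930 (C-1), 42,390 (C-2), 36,175 (D-1), 36,115 (D-2), 33,165 (A-1)
Next rejected bid: $29,795 (not a price — pay-as-bid).
Allocation: A 1, C 2, D 2.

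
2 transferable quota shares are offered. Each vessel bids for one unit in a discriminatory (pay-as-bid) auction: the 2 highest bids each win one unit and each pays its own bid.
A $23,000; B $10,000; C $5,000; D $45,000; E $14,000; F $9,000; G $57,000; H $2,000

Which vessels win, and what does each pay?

Bids ranked high→low: 57,000 (G), 45,000 (D), 23,000 (A), 14,000 (E), …
The 2 highest are G, D.
Each winner pays its own bid: G $57,000, D $45,000.

G $57,000, D $45,000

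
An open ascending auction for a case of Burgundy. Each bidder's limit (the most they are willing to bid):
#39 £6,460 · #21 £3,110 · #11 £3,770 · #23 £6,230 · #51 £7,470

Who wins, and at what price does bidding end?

Rule: the price rises until one bidder remains; the winner pays the price at which the last rival dropped out.
Sorting limits: 7,470 (#51) > 6,460 (#39) > 6,230 (#23) > 3,770 (#11) > 3,110 (#21)
#39 is the last rival to drop out, at £6,460; #51 remains and wins at that price.

#51 wins at £6,460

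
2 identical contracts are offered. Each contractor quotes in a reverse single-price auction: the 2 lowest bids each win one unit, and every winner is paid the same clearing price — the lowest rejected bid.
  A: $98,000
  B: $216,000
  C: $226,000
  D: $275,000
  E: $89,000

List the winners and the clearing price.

Sorting: 89,000 (E), 98,000 (A), 216,000 (B), 226,000 (C), …
Lowest 2: E, A.
First losing bid is B's $216,000, which sets the uniform price.

E, A; each is paid $216,000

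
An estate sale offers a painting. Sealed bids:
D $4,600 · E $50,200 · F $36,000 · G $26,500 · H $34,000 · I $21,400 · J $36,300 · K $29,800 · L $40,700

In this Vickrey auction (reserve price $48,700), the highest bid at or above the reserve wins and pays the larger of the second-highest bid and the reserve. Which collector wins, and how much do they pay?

Bids ranked: 50,200 (E) > 40,700 (L) > 36,300 (J) > 36,000 (F) > 34,000 (H) > 29,800 (K) > …
Highest eligible bid: E at $50,200.
max(second-highest $40,700, reserve $48,700) = $48,700.

E pays $48,700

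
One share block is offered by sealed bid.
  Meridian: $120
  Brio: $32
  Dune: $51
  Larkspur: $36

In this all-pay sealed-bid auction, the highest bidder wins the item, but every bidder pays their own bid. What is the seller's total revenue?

Total revenue: $239

Rule: the highest bidder wins the item, but every bidder pays their own bid.
Sorting bids: 120 (Meridian) > 51 (Dune) > 36 (Larkspur) > 32 (Brio)
Every bidder forfeits their bid regardless of winning.
Revenue = 120 + 32 + 51 + 36 = $239.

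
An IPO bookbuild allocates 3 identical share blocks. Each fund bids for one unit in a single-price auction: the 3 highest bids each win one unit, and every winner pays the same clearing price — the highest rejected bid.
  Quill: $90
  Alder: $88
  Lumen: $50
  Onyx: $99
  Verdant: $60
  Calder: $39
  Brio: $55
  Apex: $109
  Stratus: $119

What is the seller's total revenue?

Total revenue: $270

Ordering the bids: 119 (Stratus), 109 (Apex), 99 (Onyx), 90 (Quill), 88 (Alder), …
Winners (3 units): Stratus, Apex, Onyx.
Clearing price = highest rejected bid = $90.
Total revenue = 3 × $90 = $270.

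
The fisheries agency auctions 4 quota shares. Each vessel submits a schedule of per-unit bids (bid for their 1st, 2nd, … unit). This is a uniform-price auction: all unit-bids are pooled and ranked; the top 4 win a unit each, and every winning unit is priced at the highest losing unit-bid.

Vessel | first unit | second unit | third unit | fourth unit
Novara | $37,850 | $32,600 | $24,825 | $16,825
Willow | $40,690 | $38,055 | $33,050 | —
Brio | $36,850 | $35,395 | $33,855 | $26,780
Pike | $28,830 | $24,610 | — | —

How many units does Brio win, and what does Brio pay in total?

Pooled unit-bids ranked (top 4): 40,690 (Willow-1), 38,055 (Willow-2), 37,850 (Novara-1), 36,850 (Brio-1)
First bid not allocated: $35,395.
Brio wins 1 unit(s) at $35,395 each.

Brio: 1 unit, pays $35,395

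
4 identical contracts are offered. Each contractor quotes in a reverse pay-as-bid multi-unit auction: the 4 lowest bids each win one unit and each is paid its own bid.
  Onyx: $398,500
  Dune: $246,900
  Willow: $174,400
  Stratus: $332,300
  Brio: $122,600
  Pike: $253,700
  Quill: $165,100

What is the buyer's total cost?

Sorting: 122,600 (Brio), 165,100 (Quill), 174,400 (Willow), 246,900 (Dune), 253,700 (Pike), 332,300 (Stratus), …
Lowest 4: Brio, Quill, Willow, Dune.
Total cost = 122,600 + 165,100 + 174,400 + 246,900 = $709,000.

Total cost: $709,000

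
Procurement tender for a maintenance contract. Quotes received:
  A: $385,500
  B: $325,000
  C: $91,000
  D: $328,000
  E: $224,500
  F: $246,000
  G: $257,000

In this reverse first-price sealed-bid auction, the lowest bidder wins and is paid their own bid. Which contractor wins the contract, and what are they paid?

Rule: the lowest bidder wins and is paid their own bid.
Bids ranked: 91,000 (C) < 224,500 (E) < 246,000 (F) < 257,000 (G) < 325,000 (B) < 328,000 (D) < …
First-price: C is paid what they bid, $91,000.

C is paid $91,000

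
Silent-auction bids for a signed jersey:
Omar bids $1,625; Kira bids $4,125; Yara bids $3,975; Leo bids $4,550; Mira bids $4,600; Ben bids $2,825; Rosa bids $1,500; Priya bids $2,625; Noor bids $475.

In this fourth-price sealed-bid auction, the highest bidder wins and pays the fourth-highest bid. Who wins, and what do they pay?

Mira pays $3,975

Bids in order: 4,600 (Mira) > 4,550 (Leo) > 4,125 (Kira) > 3,975 (Yara) > 2,825 (Ben) > 2,625 (Priya) > …
Mira is highest; pays the fourth-highest bid, $3,975.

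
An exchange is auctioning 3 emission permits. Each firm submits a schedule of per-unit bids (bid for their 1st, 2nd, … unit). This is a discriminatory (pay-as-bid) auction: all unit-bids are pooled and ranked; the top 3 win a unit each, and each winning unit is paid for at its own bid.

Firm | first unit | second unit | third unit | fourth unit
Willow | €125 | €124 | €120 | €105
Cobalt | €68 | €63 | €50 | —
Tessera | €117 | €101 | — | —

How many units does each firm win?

Willow 3

All unit-bids, highest first — top 3: 125 (Willow-1), 124 (Willow-2), 120 (Willow-3)
Next rejected bid: €117 (not a price — pay-as-bid).
Allocation: Willow 3.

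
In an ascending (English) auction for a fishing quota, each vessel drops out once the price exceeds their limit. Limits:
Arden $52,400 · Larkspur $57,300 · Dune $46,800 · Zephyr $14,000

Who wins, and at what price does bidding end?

Limits ranked: 57,300 (Larkspur) > 52,400 (Arden) > 46,800 (Dune) > 14,000 (Zephyr)
Once the price passes $52,400, only Larkspur is left; the hammer falls at Arden's limit of $52,400.

Larkspur wins at $52,400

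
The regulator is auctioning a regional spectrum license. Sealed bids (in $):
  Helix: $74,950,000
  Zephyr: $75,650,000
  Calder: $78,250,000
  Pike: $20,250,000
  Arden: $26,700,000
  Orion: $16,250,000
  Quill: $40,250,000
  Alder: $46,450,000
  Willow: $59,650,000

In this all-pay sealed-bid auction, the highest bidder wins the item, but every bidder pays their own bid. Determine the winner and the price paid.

Calder pays $78,250,000

All-pay sealed-bid auction: the highest bidder wins the item, but every bidder pays their own bid.
Bids ranked: 78,250,000 (Calder) > 75,650,000 (Zephyr) > 74,950,000 (Helix) > 59,650,000 (Willow) > 46,450,000 (Alder) > 40,250,000 (Quill) > …
Calder wins with the top bid; all bids are sunk regardless.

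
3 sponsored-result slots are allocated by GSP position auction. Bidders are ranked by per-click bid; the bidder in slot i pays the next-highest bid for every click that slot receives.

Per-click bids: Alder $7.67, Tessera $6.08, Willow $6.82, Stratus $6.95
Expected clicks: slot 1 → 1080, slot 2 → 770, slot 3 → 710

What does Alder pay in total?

Per-click bids in order: $7.67 (Alder) > $6.95 (Stratus) > $6.82 (Willow) > $6.08 (Tessera)
Alder holds slot 1 → pays next bid $6.95 × 1080 clicks = $7506.00.

Alder pays $7506.00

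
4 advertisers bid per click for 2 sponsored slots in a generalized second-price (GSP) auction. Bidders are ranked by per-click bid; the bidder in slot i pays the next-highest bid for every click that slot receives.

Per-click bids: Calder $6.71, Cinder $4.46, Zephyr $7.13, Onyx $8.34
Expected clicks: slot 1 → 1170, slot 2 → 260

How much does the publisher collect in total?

Total revenue: $10086.70

Per-click bids in order: $8.34 (Onyx) > $7.13 (Zephyr) > $6.71 (Calder) > …
Slot 1: Onyx pays $7.13 × 1170 = $8342.10
Slot 2: Zephyr pays $6.71 × 260 = $1744.60
Total = $10086.70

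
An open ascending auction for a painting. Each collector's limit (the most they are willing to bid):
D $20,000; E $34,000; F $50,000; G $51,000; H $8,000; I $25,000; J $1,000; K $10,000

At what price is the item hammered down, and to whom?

G wins at $50,000

Limits in order: 51,000 (G) > 50,000 (F) > 34,000 (E) > 25,000 (I) > 20,000 (D) > 10,000 (K) > …
Bidding ends when F exits at $50,000; G takes it.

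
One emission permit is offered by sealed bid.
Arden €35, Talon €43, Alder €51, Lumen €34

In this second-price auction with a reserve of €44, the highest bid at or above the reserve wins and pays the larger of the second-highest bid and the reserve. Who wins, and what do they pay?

Sorting bids: 51 (Alder) > 43 (Talon) > 35 (Arden) > 34 (Lumen)
Alder has the top bid at or above the reserve (€51).
Second-highest bid €43 is below the reserve €44, so the reserve binds → payment €44.

Alder pays €44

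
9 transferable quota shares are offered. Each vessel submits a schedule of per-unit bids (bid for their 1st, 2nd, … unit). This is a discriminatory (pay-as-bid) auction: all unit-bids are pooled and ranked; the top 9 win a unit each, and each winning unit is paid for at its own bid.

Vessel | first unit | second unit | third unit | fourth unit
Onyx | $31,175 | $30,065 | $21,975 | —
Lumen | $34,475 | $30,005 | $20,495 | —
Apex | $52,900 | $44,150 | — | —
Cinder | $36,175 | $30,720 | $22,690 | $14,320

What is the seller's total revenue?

Total revenue: $312,355

Merging the schedules and taking the best 9: 52,900 (Apex-1), 44,150 (Apex-2), 36,175 (Cinder-1), 34,475 (Lumen-1), 31,175 (Onyx-1), 30,720 (Cinder-2), 30,065 (Onyx-2), 30,005 (Lumen-2), 22,690 (Cinder-3)
Next rejected bid: $21,975 (not a price — pay-as-bid).
Each winning unit pays its own bid.
Revenue = 52,900 + 44,150 + 36,175 + 34,475 + 31,175 + 30,720 + 30,065 + 30,005 + 22,690 = $312,355.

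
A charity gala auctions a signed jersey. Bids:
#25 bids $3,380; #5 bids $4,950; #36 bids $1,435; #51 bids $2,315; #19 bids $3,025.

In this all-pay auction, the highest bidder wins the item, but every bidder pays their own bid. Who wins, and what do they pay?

#5 pays $4,950

Bids in order: 4,950 (#5) > 3,380 (#25) > 3,025 (#19) > 2,315 (#51) > 1,435 (#36)
#5 wins with the top bid; all bids are sunk regardless.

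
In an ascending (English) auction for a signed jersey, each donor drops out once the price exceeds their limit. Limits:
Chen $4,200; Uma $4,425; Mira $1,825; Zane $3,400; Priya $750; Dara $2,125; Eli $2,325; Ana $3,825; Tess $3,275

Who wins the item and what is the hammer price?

Limits ranked: 4,425 (Uma) > 4,200 (Chen) > 3,825 (Ana) > 3,400 (Zane) > 3,275 (Tess) > 2,325 (Eli) > …
Chen is the last rival to drop out, at $4,200; Uma remains and wins at that price.

Uma wins at $4,200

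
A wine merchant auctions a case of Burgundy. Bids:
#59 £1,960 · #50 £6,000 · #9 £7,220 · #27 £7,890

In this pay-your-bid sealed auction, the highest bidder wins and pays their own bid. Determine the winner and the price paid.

#27 pays £7,890

Pay-your-bid sealed auction: the highest bidder wins and pays their own bid.
Bids ranked: 7,890 (#27) > 7,220 (#9) > 6,000 (#50) > 1,960 (#59)
#27 has the highest bid and pays exactly that: £7,890.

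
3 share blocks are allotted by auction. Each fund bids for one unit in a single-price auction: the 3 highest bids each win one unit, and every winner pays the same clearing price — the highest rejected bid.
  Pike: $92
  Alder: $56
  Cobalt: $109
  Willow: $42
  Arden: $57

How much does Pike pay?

Pike pays $56

Bids ranked high→low: 109 (Cobalt), 92 (Pike), 57 (Arden), 56 (Alder), 42 (Willow)
Winners (3 units): Cobalt, Pike, Arden.
First losing bid is Alder's $56, which sets the uniform price.
Pike wins → pays $56.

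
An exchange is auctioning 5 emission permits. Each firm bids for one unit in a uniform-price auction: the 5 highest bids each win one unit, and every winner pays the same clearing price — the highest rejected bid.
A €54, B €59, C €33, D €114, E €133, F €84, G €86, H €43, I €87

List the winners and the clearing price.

Ordering the bids: 133 (E), 114 (D), 87 (I), 86 (G), 84 (F), 59 (B), 54 (A), …
Winners (5 units): E, D, I, G, F.
First losing bid is B's €59, which sets the uniform price.

E, D, I, G, F; each pays €59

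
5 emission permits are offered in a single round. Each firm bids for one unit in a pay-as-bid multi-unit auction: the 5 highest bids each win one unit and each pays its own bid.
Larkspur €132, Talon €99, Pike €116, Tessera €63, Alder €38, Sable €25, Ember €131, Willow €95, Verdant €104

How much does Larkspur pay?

Ordering the bids: 132 (Larkspur), 131 (Ember), 116 (Pike), 104 (Verdant), 99 (Talon), 95 (Willow), 63 (Tessera), …
Top 5: Larkspur, Ember, Pike, Verdant, Talon.
Larkspur wins → own bid €132.

Larkspur pays €132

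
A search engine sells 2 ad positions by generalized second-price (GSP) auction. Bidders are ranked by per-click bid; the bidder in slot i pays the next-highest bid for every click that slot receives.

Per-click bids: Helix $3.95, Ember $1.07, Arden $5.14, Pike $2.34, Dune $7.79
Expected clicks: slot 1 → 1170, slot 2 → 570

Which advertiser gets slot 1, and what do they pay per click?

Dune; $5.14 per click

Ranked by bid: $7.79 (Dune) > $5.14 (Arden) > $3.95 (Helix) > …
Slot 1 goes to the first-ranked bidder, Dune, who pays the next bid down: $5.14/click.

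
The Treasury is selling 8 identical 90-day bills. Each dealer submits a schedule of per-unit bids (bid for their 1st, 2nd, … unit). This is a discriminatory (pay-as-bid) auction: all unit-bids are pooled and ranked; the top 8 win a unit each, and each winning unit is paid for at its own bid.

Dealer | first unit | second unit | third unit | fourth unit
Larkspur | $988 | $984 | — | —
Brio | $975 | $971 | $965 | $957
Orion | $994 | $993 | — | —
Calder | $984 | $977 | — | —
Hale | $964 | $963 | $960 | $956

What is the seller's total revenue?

Total revenue: $7,866

All unit-bids, highest first — top 8: 994 (Orion-1), 993 (Orion-2), 988 (Larkspur-1), 984 (Larkspur-2), 984 (Calder-1), 977 (Calder-2), 975 (Brio-1), 971 (Brio-2)
Next rejected bid: $965 (not a price — pay-as-bid).
Each winning unit pays its own bid.
Revenue = 994 + 993 + 988 + 984 + 984 + 977 + 975 + 971 = $7,866.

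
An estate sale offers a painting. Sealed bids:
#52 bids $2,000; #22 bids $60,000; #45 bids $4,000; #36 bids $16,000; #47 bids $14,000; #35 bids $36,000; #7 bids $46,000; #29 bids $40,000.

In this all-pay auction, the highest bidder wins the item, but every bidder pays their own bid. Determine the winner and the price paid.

#22 pays $60,000

Bids in order: 60,000 (#22) > 46,000 (#7) > 40,000 (#29) > 36,000 (#35) > 16,000 (#36) > 14,000 (#47) > …
#22 wins with the top bid; all bids are sunk regardless.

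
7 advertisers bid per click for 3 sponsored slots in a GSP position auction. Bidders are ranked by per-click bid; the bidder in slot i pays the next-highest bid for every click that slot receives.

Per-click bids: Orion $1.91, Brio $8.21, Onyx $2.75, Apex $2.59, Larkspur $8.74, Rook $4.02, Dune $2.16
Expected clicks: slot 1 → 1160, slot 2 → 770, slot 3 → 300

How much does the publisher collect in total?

Ranked by bid: $8.74 (Larkspur) > $8.21 (Brio) > $4.02 (Rook) > $2.75 (Onyx) > …
Slot 1: Larkspur pays $8.21 × 1160 = $9523.60
Slot 2: Brio pays $4.02 × 770 = $3095.40
Slot 3: Rook pays $2.75 × 300 = $825.00
Total = $13444.00

Total revenue: $13444.00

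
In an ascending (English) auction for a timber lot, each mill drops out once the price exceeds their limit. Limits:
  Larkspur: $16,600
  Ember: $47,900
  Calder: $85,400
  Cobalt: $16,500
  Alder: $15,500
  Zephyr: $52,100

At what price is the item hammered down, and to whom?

Limits ranked: 85,400 (Calder) > 52,100 (Zephyr) > 47,900 (Ember) > 16,600 (Larkspur) > 16,500 (Cobalt) > 15,500 (Alder)
Bidding ends when Zephyr exits at $52,100; Calder takes it.

Calder wins at $52,100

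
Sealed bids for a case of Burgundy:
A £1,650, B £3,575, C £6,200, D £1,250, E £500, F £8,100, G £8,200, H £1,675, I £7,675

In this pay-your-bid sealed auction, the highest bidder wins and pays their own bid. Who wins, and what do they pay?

Bids ranked: 8,200 (G) > 8,100 (F) > 7,675 (I) > 6,200 (C) > 3,575 (B) > 1,675 (H) > …
First-price: G pays what they bid, £8,200.

G pays £8,200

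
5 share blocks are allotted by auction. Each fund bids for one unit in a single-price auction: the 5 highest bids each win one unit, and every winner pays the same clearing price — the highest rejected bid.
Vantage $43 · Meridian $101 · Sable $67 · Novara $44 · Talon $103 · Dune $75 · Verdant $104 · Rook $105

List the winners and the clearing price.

Rook, Verdant, Talon, Meridian, Dune; each pays $67

Bids ranked high→low: 105 (Rook), 104 (Verdant), 103 (Talon), 101 (Meridian), 75 (Dune), 67 (Sable), 44 (Novara), …
Top 5: Rook, Verdant, Talon, Meridian, Dune.
First losing bid is Sable's $67, which sets the uniform price.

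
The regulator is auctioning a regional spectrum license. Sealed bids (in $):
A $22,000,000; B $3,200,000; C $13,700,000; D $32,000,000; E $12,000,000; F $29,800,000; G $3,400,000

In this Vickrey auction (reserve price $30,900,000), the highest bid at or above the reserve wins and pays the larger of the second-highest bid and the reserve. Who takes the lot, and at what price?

Bids in order: 32,000,000 (D) > 29,800,000 (F) > 22,000,000 (A) > 13,700,000 (C) > 12,000,000 (E) > 3,400,000 (G) > …
D has the top bid at or above the reserve ($32,000,000).
max(second-highest $29,800,000, reserve $30,900,000) = $30,900,000.

D pays $30,900,000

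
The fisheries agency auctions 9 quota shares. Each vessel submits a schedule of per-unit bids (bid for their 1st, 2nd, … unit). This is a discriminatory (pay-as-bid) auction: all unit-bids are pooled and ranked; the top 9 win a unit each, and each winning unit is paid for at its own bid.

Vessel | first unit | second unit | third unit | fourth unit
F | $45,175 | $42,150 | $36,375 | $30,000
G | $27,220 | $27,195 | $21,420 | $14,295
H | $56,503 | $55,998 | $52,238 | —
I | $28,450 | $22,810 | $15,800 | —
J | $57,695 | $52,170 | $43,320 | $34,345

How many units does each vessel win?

Pooled unit-bids ranked (top 9): 57,695 (J-1), 56,503 (H-1), 55,998 (H-2), 52,238 (H-3), 52,170 (J-2), 45,175 (F-1), 43,320 (J-3), 42,150 (F-2), 36,375 (F-3)
Next rejected bid: $34,345 (not a price — pay-as-bid).
Allocation: F 3, H 3, J 3.

F 3, H 3, J 3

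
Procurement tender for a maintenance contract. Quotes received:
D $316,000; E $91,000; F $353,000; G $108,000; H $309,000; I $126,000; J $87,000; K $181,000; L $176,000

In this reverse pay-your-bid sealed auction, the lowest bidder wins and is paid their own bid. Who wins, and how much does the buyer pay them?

Bids ranked: 87,000 (J) < 91,000 (E) < 108,000 (G) < 126,000 (I) < 176,000 (L) < 181,000 (K) < …
J is lowest → is paid own bid, $87,000.

J is paid $87,000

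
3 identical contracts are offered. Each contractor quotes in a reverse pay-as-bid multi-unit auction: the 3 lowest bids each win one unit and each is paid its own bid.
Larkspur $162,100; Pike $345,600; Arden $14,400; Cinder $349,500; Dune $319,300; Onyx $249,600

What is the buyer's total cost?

Sorting: 14,400 (Arden), 162,100 (Larkspur), 249,600 (Onyx), 319,300 (Dune), 345,600 (Pike), …
Winners (3 units): Arden, Larkspur, Onyx.
Total cost = 14,400 + 162,100 + 249,600 = $426,100.

Total cost: $426,100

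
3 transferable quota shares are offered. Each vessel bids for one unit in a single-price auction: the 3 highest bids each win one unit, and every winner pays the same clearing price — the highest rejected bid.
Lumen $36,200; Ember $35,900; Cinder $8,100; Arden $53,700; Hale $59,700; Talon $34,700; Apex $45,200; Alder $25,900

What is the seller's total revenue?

Total revenue: $108,600

Bids ranked high→low: 59,700 (Hale), 53,700 (Arden), 45,200 (Apex), 36,200 (Lumen), 35,900 (Ember), …
The 3 highest are Hale, Arden, Apex.
Clearing price = highest rejected bid = $36,200.
Total revenue = 3 × $36,200 = $108,600.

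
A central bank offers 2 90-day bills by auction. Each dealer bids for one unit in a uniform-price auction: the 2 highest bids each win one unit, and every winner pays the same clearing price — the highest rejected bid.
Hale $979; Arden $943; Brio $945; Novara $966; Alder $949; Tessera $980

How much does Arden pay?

Arden pays $0

Ordering the bids: 980 (Tessera), 979 (Hale), 966 (Novara), 949 (Alder), …
The 2 highest are Tessera, Hale.
Clearing price = highest rejected bid = $966.
Arden does not win → pays $0.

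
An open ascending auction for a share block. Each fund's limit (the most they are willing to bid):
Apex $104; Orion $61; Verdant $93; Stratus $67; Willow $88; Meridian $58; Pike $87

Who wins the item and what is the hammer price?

Sorting limits: 104 (Apex) > 93 (Verdant) > 88 (Willow) > 87 (Pike) > 67 (Stratus) > 61 (Orion) > …
Verdant is the last rival to drop out, at $93; Apex remains and wins at that price.

Apex wins at $93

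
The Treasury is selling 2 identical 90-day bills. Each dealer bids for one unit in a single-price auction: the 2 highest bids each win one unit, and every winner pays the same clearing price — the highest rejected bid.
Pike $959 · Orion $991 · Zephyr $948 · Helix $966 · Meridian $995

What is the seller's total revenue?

Bids ranked high→low: 995 (Meridian), 991 (Orion), 966 (Helix), 959 (Pike), …
Top 2: Meridian, Orion.
Highest unsuccessful bid: $966 → clearing price.
Total revenue = 2 × $966 = $1,932.

Total revenue: $1,932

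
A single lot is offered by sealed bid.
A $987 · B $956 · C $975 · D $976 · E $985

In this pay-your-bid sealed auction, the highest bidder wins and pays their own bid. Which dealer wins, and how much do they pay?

Bids ranked: 987 (A) > 985 (E) > 976 (D) > 975 (C) > 956 (B)
A has the highest bid and pays exactly that: $987.

A pays $987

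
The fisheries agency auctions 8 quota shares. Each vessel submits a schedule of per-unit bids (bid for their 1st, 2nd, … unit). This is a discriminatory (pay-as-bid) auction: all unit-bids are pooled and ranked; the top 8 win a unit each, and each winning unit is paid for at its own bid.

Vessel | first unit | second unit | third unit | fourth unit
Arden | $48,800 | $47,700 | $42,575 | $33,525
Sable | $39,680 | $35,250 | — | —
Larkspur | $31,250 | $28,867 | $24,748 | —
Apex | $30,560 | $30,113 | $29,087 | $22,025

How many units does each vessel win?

Merging the schedules and taking the best 8: 48,800 (Arden-1), 47,700 (Arden-2), 42,575 (Arden-3), 39,680 (Sable-1), 35,250 (Sable-2), 33,525 (Arden-4), 31,250 (Larkspur-1), 30,560 (Apex-1)
Next rejected bid: $30,113 (not a price — pay-as-bid).
Allocation: Apex 1, Arden 4, Larkspur 1, Sable 2.

Apex 1, Arden 4, Larkspur 1, Sable 2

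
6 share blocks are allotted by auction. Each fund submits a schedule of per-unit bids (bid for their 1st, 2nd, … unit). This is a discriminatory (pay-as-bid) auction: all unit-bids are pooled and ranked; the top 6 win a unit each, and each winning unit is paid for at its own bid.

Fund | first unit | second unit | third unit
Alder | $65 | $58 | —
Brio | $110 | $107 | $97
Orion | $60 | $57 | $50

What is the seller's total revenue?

Total revenue: $497

Merging the schedules and taking the best 6: 110 (Brio-1), 107 (Brio-2), 97 (Brio-3), 65 (Alder-1), 60 (Orion-1), 58 (Alder-2)
Next rejected bid: $57 (not a price — pay-as-bid).
Each winning unit pays its own bid.
Revenue = 110 + 107 + 97 + 65 + 60 + 58 = $497.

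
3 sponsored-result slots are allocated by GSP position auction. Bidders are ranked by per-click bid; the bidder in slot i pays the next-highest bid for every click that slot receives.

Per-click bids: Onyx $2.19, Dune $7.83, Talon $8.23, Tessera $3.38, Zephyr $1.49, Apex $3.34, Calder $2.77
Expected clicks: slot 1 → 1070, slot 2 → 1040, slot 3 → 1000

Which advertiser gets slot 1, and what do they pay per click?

Ranked by bid: $8.23 (Talon) > $7.83 (Dune) > $3.38 (Tessera) > $3.34 (Apex) > …
Slot 1 goes to the first-ranked bidder, Talon, who pays the next bid down: $7.83/click.

Talon; $7.83 per click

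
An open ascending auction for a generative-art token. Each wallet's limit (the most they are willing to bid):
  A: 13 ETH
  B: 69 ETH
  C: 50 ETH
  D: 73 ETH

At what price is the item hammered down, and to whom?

D wins at 69 ETH

Rule: the price rises until one bidder remains; the winner pays the price at which the last rival dropped out.
Sorting limits: 73 (D) > 69 (B) > 50 (C) > 13 (A)
Once the price passes 69 ETH, only D is left; the hammer falls at B's limit of 69 ETH.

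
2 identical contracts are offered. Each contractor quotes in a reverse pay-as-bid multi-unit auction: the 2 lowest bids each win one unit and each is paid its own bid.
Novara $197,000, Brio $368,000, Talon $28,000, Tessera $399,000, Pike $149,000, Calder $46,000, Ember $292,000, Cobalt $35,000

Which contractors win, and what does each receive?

Talon $28,000, Cobalt $35,000

Ordering the bids: 28,000 (Talon), 35,000 (Cobalt), 46,000 (Calder), 149,000 (Pike), …
The 2 lowest are Talon, Cobalt.
Each winner is paid its own bid: Talon $28,000, Cobalt $35,000.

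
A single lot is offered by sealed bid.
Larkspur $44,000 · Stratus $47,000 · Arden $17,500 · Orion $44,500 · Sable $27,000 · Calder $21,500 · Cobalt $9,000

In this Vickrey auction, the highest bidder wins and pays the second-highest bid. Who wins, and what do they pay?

Stratus pays $44,500

Bids ranked: 47,000 (Stratus) > 44,500 (Orion) > 44,000 (Larkspur) > 27,000 (Sable) > 21,500 (Calder) > 17,500 (Arden) > …
Stratus is highest; pays the second-highest bid, $44,500.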